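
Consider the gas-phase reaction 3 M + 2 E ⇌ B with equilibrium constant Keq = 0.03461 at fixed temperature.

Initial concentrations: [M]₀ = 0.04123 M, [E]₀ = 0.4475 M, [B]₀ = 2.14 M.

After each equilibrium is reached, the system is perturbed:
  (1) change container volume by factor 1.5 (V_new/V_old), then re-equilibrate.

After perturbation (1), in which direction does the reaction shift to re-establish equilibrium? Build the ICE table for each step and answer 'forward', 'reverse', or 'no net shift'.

Q₀ = 1.5247e+05 vs Keq = 0.03461 ⇒ Q>K, reverse
Step 1:
                   M          E          B
  Initial    0.04123     0.4475       2.14
  Change       2.193      1.462    -0.7312
  Equil        2.235       1.91      1.409
  solve Keq expr → x = -0.7312; check Q = 0.03461
Then change container volume by factor 1.5 (V_new/V_old).
Step 2:
                   M          E          B
  Initial       1.49      1.273     0.9392
  Change      0.5339     0.3559     -0.178
  Equil        2.024      1.629     0.7613
  solve Keq expr → x = -0.178; check Q = 0.03461

Direction: reverse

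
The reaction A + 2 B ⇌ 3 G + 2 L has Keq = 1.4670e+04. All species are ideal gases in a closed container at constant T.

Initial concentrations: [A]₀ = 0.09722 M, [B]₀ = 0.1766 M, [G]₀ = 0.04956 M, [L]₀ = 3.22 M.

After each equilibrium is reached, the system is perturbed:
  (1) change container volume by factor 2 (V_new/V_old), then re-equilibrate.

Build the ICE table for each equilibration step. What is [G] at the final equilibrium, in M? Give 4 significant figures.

[G]_eq = 0.1448 M

Q₀ = 0.4163 vs Keq = 1.4670e+04 ⇒ Q<K, forward
Step 1:
                    A           B           G           L
  I           0.09722      0.1766     0.04956        3.22
  C          -0.07492     -0.1498      0.2248      0.1498
  E            0.0223     0.02677      0.2743        3.37
  solve Keq expr → x = 0.07492; check Q = 1.4670e+04
Then change container volume by factor 2 (V_new/V_old).
Step 2:
                    A           B           G           L
  I           0.01115     0.01338      0.1372       1.685
  C         -0.002547   -0.005095    0.007642    0.005095
  E          0.008604    0.008288      0.1448        1.69
  solve Keq expr → x = 0.002547; check Q = 1.4670e+04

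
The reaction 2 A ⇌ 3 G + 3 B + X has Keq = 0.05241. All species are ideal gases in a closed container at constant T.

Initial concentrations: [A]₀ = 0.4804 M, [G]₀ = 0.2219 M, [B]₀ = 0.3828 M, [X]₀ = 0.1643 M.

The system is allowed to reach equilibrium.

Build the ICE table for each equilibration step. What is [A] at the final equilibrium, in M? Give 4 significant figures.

[A]_eq = 0.3235 M

Q₀ = 4.3633e-04 vs Keq = 0.05241 ⇒ Q<K, forward
Step 1:
                   A          G          B          X
  I           0.4804     0.2219     0.3828     0.1643
  C          -0.1569     0.2354     0.2354    0.07846
  E           0.3235     0.4573     0.6182     0.2428
  solve Keq expr → x = 0.07846; check Q = 0.05241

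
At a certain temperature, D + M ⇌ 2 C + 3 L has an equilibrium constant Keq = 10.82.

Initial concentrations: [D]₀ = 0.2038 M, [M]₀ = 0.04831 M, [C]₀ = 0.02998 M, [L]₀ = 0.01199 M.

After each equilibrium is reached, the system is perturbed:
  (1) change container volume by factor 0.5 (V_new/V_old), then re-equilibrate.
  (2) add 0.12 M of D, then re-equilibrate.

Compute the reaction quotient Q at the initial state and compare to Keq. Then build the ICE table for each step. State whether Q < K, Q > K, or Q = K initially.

Q₀ = 1.5735e-07 vs Keq = 10.82 ⇒ Q<K, forward
Step 1:
                  D         M         C         L
  I          0.2038   0.04831   0.02998   0.01199
  C        -0.04827  -0.04827   0.09655    0.1448
  E          0.1555 3.6682e-05    0.1265    0.1568
  solve Keq expr → x = 0.04827; check Q = 10.82
Then change container volume by factor 0.5 (V_new/V_old).
Step 2:
                  D         M         C         L
  I          0.3111 7.3364e-05    0.2531    0.3136
  C       4.9969e-04 4.9969e-04 -9.9938e-04 -0.001499
  E          0.3116 5.7305e-04    0.2521    0.3121
  solve Keq expr → x = -4.9969e-04; check Q = 10.82
Then add 0.12 M of D.
Step 3:
                  D         M         C         L
  I          0.4316 5.7305e-04    0.2521    0.3121
  C       -1.5630e-04 -1.5630e-04 3.1259e-04 4.6889e-04
  E          0.4314 4.1676e-04    0.2524    0.3126
  solve Keq expr → x = 1.5630e-04; check Q = 10.82

Q₀ = 1.5735e-07; Q < K (proceeds forward)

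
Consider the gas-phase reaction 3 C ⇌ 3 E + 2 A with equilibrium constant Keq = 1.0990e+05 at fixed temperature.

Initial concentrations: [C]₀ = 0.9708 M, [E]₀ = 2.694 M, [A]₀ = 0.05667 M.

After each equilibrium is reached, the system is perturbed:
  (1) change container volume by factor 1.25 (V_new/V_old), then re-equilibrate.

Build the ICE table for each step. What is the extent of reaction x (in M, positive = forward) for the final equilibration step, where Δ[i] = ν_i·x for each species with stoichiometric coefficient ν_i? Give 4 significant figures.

x = 0.002022 M

Q₀ = 0.06863 vs Keq = 1.0990e+05 ⇒ Q<K, forward
Step 1:
                   C          E          A
  init        0.9708      2.694    0.05667
  Δ          -0.9134     0.9134     0.6089
  eq         0.05741      3.607     0.6656
  solve Keq expr → x = 0.3045; check Q = 1.0990e+05
Then change container volume by factor 1.25 (V_new/V_old).
Step 2:
                   C          E          A
  init       0.04593      2.886     0.5325
  Δ        -0.006065   0.006065   0.004043
  eq         0.03986      2.892     0.5365
  solve Keq expr → x = 0.002022; check Q = 1.0990e+05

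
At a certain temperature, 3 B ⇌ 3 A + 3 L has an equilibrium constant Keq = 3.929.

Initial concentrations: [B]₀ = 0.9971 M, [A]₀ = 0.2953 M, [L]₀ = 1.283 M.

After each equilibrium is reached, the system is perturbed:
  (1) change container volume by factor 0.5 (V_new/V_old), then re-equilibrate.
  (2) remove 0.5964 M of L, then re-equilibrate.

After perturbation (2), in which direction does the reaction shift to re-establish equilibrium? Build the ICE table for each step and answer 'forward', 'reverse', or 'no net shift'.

Q₀ = 0.05486 vs Keq = 3.929 ⇒ Q<K, forward
Step 1:
                  B         A         L
  I          0.9971    0.2953     1.283
  C         -0.3415    0.3415    0.3415
  E          0.6556    0.6368     1.625
  solve Keq expr → x = 0.1138; check Q = 3.929
Then change container volume by factor 0.5 (V_new/V_old).
Step 2:
                  B         A         L
  I           1.311     1.274     3.249
  C          0.3604   -0.3604   -0.3604
  E           1.672    0.9132     2.889
  solve Keq expr → x = -0.1201; check Q = 3.929
Then remove 0.5964 M of L.
Step 3:
                  B         A         L
  I           1.672    0.9132     2.292
  C         -0.1113    0.1113    0.1113
  E            1.56     1.024     2.403
  solve Keq expr → x = 0.03709; check Q = 3.929

Direction: forward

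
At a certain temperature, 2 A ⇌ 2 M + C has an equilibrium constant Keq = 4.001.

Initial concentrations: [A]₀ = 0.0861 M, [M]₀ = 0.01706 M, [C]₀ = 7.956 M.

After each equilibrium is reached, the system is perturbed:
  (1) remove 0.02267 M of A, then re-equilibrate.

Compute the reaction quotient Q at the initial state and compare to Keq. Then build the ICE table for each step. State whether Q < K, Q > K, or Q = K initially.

Q₀ = 0.3124 vs Keq = 4.001 ⇒ Q<K, forward
Step 1:
                   A          M          C
  I           0.0861    0.01706      7.956
  C         -0.02572    0.02572    0.01286
  E          0.06038    0.04278      7.969
  solve Keq expr → x = 0.01286; check Q = 4.001
Then remove 0.02267 M of A.
Step 2:
                   A          M          C
  I          0.03771    0.04278      7.969
  C         0.009396  -0.009396  -0.004698
  E           0.0471    0.03339      7.964
  solve Keq expr → x = -0.004698; check Q = 4.001

Q₀ = 0.3124; Q < K (proceeds forward)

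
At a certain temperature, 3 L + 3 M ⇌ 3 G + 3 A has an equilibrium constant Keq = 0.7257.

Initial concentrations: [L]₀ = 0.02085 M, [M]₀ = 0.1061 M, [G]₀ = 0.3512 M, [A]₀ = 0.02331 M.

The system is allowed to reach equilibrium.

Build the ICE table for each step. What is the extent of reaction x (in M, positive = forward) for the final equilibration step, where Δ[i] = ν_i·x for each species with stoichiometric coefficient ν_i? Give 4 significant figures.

x = -0.00424 M

Q₀ = 50.68 vs Keq = 0.7257 ⇒ Q>K, reverse
Step 1:
                    L           M           G           A
  Initial     0.02085      0.1061      0.3512     0.02331
  Change      0.01272     0.01272    -0.01272    -0.01272
  Equil       0.03357      0.1188      0.3385     0.01059
  solve Keq expr → x = -0.00424; check Q = 0.7257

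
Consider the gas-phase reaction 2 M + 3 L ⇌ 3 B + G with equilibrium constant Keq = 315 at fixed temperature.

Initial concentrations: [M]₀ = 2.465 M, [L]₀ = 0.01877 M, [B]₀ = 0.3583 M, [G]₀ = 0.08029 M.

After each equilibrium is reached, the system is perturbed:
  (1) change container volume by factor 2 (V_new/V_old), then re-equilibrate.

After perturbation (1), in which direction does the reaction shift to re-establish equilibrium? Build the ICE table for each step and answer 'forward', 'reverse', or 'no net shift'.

Q₀ = 91.91 vs Keq = 315 ⇒ Q<K, forward
Step 1:
                   M          L          B          G
  init         2.465    0.01877     0.3583    0.08029
  Δ        -0.003996  -0.005994   0.005994   0.001998
  eq           2.461    0.01278     0.3643    0.08229
  solve Keq expr → x = 0.001998; check Q = 315
Then change container volume by factor 2 (V_new/V_old).
Step 2:
                   M          L          B          G
  init         1.231   0.006388     0.1821    0.04114
  Δ         0.001036   0.001554  -0.001554 -5.1787e-04
  eq           1.232   0.007941     0.1806    0.04063
  solve Keq expr → x = -5.1787e-04; check Q = 315

Direction: reverse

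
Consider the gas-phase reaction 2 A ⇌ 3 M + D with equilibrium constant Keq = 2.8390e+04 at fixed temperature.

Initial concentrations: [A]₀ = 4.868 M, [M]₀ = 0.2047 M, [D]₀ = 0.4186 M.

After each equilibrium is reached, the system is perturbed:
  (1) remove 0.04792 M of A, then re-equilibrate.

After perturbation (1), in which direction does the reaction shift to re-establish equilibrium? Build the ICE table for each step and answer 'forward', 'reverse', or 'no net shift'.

Direction: reverse

Q₀ = 1.5151e-04 vs Keq = 2.8390e+04 ⇒ Q<K, forward
Step 1:
                  A         M         D
  Initial     4.868    0.2047    0.4186
  Change     -4.677     7.015     2.338
  Equil      0.1912      7.22     2.757
  solve Keq expr → x = 2.338; check Q = 2.8390e+04
Then remove 0.04792 M of A.
Step 2:
                  A         M         D
  Initial    0.1433      7.22     2.757
  Change    0.04451  -0.06677  -0.02226
  Equil      0.1878     7.153     2.735
  solve Keq expr → x = -0.02226; check Q = 2.8390e+04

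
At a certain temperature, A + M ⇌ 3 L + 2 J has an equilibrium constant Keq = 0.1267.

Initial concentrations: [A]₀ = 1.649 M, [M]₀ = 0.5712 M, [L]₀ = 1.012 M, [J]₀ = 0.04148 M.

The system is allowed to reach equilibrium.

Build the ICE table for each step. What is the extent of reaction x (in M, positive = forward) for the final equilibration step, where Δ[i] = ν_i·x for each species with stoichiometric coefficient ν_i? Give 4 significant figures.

Q₀ = 0.001893 vs Keq = 0.1267 ⇒ Q<K, forward
Step 1:
                    A           M           L           J
  Initial       1.649      0.5712       1.012     0.04148
  Change     -0.08701    -0.08701       0.261       0.174
  Equil         1.562      0.4842       1.273      0.2155
  solve Keq expr → x = 0.08701; check Q = 0.1267

x = 0.08701 M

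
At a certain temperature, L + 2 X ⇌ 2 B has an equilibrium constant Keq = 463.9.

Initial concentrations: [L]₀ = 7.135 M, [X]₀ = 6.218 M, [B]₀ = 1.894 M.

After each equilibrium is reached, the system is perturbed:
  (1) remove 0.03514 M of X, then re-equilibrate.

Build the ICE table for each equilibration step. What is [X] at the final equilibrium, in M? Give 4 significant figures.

[X]_eq = 0.1803 M

Q₀ = 0.013 vs Keq = 463.9 ⇒ Q<K, forward
Step 1:
                  L         X         B
  I           7.135     6.218     1.894
  C          -3.018    -6.037     6.037
  E           4.117    0.1815     7.931
  solve Keq expr → x = 3.018; check Q = 463.9
Then remove 0.03514 M of X.
Step 2:
                  L         X         B
  I           4.117    0.1463     7.931
  C           0.017   0.03399  -0.03399
  E           4.134    0.1803     7.897
  solve Keq expr → x = -0.017; check Q = 463.9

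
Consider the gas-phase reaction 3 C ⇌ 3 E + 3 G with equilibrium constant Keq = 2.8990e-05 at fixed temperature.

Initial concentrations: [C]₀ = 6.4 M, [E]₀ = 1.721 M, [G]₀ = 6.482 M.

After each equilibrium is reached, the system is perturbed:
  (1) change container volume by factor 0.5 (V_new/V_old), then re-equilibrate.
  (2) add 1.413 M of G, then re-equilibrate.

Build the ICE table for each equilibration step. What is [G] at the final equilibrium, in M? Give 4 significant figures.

Q₀ = 5.296 vs Keq = 2.8990e-05 ⇒ Q>K, reverse
Step 1:
                  C         E         G
  I             6.4     1.721     6.482
  C           1.669    -1.669    -1.669
  E           8.069   0.05151     4.813
  solve Keq expr → x = -0.5565; check Q = 2.8990e-05
Then change container volume by factor 0.5 (V_new/V_old).
Step 2:
                  C         E         G
  I           16.14     0.103     9.625
  C         0.05107  -0.05107  -0.05107
  E           16.19   0.05195     9.574
  solve Keq expr → x = -0.01702; check Q = 2.8990e-05
Then add 1.413 M of G.
Step 3:
                  C         E         G
  I           16.19   0.05195     10.99
  C        0.006635 -0.006635 -0.006635
  E            16.2   0.04531     10.98
  solve Keq expr → x = -0.002212; check Q = 2.8990e-05

[G]_eq = 10.98 M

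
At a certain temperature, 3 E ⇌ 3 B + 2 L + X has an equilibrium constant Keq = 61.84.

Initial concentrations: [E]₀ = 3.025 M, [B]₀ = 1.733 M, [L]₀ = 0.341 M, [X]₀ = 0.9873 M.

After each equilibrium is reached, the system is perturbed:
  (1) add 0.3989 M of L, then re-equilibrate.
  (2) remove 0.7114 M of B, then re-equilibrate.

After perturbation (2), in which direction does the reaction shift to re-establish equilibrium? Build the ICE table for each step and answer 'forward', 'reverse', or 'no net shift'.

Direction: forward

Q₀ = 0.02159 vs Keq = 61.84 ⇒ Q<K, forward
Step 1:
                   E          B          L          X
  Initial      3.025      1.733      0.341     0.9873
  Change      -1.712      1.712      1.141     0.5707
  Equil        1.313      3.445      1.482      1.558
  solve Keq expr → x = 0.5707; check Q = 61.84
Then add 0.3989 M of L.
Step 2:
                   E          B          L          X
  Initial      1.313      3.445      1.881      1.558
  Change      0.1187    -0.1187   -0.07915   -0.03958
  Equil        1.432      3.326      1.802      1.518
  solve Keq expr → x = -0.03958; check Q = 61.84
Then remove 0.7114 M of B.
Step 3:
                   E          B          L          X
  Initial      1.432      2.615      1.802      1.518
  Change     -0.1689     0.1689     0.1126    0.05629
  Equil        1.263      2.784      1.915      1.575
  solve Keq expr → x = 0.05629; check Q = 61.84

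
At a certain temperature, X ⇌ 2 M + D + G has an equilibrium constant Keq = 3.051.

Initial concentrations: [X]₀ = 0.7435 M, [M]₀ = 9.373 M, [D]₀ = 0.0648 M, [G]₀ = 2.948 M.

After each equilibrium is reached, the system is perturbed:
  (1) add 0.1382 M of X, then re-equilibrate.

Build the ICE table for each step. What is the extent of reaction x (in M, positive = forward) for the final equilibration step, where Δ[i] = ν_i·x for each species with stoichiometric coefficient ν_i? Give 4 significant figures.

x = 0.001663 M

Q₀ = 22.57 vs Keq = 3.051 ⇒ Q>K, reverse
Step 1:
                  X         M         D         G
  I          0.7435     9.373    0.0648     2.948
  C         0.05499     -0.11  -0.05499  -0.05499
  E          0.7985     9.263  0.009814     2.893
  solve Keq expr → x = -0.05499; check Q = 3.051
Then add 0.1382 M of X.
Step 2:
                  X         M         D         G
  I          0.9367     9.263  0.009814     2.893
  C       -0.001663  0.003327  0.001663  0.001663
  E           0.935     9.266   0.01148     2.895
  solve Keq expr → x = 0.001663; check Q = 3.051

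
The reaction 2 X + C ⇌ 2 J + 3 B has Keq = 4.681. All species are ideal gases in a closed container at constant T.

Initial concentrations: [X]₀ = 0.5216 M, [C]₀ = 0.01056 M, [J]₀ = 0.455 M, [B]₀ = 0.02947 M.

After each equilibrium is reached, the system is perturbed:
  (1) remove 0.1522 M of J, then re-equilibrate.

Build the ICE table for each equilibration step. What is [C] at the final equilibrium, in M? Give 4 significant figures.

[C]_eq = 2.0392e-05 M

Q₀ = 0.001844 vs Keq = 4.681 ⇒ Q<K, forward
Step 1:
                   X          C          J          B
  Initial     0.5216    0.01056      0.455    0.02947
  Change    -0.02103   -0.01052    0.02103    0.03155
  Equil       0.5006 4.3892e-05      0.476    0.06102
  solve Keq expr → x = 0.01052; check Q = 4.681
Then remove 0.1522 M of J.
Step 2:
                   X          C          J          B
  Initial     0.5006 4.3892e-05     0.3238    0.06102
  Change  -4.7000e-05 -2.3500e-05 4.7000e-05 7.0500e-05
  Equil       0.5005 2.0392e-05     0.3239    0.06109
  solve Keq expr → x = 2.3500e-05; check Q = 4.681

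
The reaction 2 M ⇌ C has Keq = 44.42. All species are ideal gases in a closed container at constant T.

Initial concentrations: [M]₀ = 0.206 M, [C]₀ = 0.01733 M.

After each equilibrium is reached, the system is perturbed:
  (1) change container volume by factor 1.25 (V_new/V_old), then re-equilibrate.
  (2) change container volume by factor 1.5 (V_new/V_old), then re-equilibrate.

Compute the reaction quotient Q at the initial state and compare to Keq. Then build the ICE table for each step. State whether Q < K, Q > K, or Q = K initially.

Q₀ = 0.4084 vs Keq = 44.42 ⇒ Q<K, forward
Step 1:
                    M           C
  init          0.206     0.01733
  Δ           -0.1593     0.07964
  eq          0.04672     0.09697
  solve Keq expr → x = 0.07964; check Q = 44.42
Then change container volume by factor 1.25 (V_new/V_old).
Step 2:
                    M           C
  init        0.03738     0.07757
  Δ          0.003885   -0.001943
  eq          0.04126     0.07563
  solve Keq expr → x = -0.001943; check Q = 44.42
Then change container volume by factor 1.5 (V_new/V_old).
Step 3:
                    M           C
  init        0.02751     0.05042
  Δ          0.005287   -0.002644
  eq           0.0328     0.04778
  solve Keq expr → x = -0.002644; check Q = 44.42

Q₀ = 0.4084; Q < K (proceeds forward)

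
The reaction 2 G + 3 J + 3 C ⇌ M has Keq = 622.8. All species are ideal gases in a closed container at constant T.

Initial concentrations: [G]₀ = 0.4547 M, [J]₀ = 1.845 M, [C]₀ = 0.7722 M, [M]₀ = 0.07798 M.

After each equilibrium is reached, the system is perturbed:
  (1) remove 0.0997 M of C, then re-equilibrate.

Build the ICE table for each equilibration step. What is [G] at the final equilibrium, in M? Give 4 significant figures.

Q₀ = 0.1304 vs Keq = 622.8 ⇒ Q<K, forward
Step 1:
                   G          J          C          M
  Initial     0.4547      1.845     0.7722    0.07798
  Change     -0.3485    -0.5227    -0.5227     0.1742
  Equil       0.1062      1.322     0.2495     0.2522
  solve Keq expr → x = 0.1742; check Q = 622.8
Then remove 0.0997 M of C.
Step 2:
                   G          J          C          M
  Initial     0.1062      1.322     0.1498     0.2522
  Change     0.03194    0.04791    0.04791   -0.01597
  Equil       0.1382       1.37     0.1977     0.2363
  solve Keq expr → x = -0.01597; check Q = 622.8

[G]_eq = 0.1382 M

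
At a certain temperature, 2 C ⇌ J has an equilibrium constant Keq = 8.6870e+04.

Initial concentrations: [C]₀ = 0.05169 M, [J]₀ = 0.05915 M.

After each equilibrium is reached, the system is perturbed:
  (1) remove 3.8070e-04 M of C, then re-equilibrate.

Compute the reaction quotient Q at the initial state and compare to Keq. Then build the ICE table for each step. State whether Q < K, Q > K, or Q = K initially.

Q₀ = 22.14 vs Keq = 8.6870e+04 ⇒ Q<K, forward
Step 1:
                   C          J
  init       0.05169    0.05915
  Δ          -0.0507    0.02535
  eq      9.8628e-04     0.0845
  solve Keq expr → x = 0.02535; check Q = 8.6870e+04
Then remove 3.8070e-04 M of C.
Step 2:
                   C          J
  init    6.0558e-04     0.0845
  Δ       3.7959e-04 -1.8980e-04
  eq      9.8517e-04    0.08431
  solve Keq expr → x = -1.8980e-04; check Q = 8.6870e+04

Q₀ = 22.14; Q < K (proceeds forward)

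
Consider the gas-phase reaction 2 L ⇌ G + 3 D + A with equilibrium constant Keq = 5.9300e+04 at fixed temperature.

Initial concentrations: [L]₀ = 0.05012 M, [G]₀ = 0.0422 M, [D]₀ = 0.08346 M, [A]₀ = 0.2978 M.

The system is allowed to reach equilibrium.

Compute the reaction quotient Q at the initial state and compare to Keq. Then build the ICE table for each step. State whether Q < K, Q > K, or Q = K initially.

Q₀ = 0.002908; Q < K (proceeds forward)

Q₀ = 0.002908 vs Keq = 5.9300e+04 ⇒ Q<K, forward
Step 1:
                  L         G         D         A
  init      0.05012    0.0422   0.08346    0.2978
  Δ        -0.05008   0.02504   0.07512   0.02504
  eq      3.8209e-05   0.06724    0.1586    0.3228
  solve Keq expr → x = 0.02504; check Q = 5.9300e+04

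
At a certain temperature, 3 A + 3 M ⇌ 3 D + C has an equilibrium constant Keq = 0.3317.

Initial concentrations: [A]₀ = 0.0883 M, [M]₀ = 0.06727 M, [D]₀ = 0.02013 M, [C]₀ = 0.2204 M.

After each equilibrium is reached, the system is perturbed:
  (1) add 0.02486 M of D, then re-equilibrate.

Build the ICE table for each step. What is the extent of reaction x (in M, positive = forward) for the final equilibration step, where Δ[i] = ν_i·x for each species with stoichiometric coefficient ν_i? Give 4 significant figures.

Q₀ = 8.578 vs Keq = 0.3317 ⇒ Q>K, reverse
Step 1:
                  A         M         D         C
  I          0.0883   0.06727   0.02013    0.2204
  C         0.01114   0.01114  -0.01114 -0.003714
  E         0.09944   0.07841  0.008987    0.2167
  solve Keq expr → x = -0.003714; check Q = 0.3317
Then add 0.02486 M of D.
Step 2:
                  A         M         D         C
  I         0.09944   0.07841   0.03385    0.2167
  C         0.02012   0.02012  -0.02012 -0.006708
  E          0.1196   0.09854   0.01372      0.21
  solve Keq expr → x = -0.006708; check Q = 0.3317

x = -0.006708 M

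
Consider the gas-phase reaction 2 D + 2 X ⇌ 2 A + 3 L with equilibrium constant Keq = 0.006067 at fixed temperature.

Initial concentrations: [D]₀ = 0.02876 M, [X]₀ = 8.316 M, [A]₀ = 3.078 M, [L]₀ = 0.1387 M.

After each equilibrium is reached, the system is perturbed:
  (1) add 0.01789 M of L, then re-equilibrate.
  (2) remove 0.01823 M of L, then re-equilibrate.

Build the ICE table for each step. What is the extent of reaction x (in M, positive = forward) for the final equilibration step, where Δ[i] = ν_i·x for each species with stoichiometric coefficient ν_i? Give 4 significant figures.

x = 0.004399 M

Q₀ = 0.4419 vs Keq = 0.006067 ⇒ Q>K, reverse
Step 1:
                  D         X         A         L
  Initial   0.02876     8.316     3.078    0.1387
  Change     0.0489    0.0489   -0.0489  -0.07335
  Equil     0.07766     8.365     3.029   0.06535
  solve Keq expr → x = -0.02445; check Q = 0.006067
Then add 0.01789 M of L.
Step 2:
                  D         X         A         L
  Initial   0.07766     8.365     3.029   0.08324
  Change   0.008634  0.008634 -0.008634  -0.01295
  Equil      0.0863     8.374      3.02   0.07029
  solve Keq expr → x = -0.004317; check Q = 0.006067
Then remove 0.01823 M of L.
Step 3:
                  D         X         A         L
  Initial    0.0863     8.374      3.02   0.05206
  Change  -0.008797 -0.008797  0.008797    0.0132
  Equil      0.0775     8.365     3.029   0.06525
  solve Keq expr → x = 0.004399; check Q = 0.006067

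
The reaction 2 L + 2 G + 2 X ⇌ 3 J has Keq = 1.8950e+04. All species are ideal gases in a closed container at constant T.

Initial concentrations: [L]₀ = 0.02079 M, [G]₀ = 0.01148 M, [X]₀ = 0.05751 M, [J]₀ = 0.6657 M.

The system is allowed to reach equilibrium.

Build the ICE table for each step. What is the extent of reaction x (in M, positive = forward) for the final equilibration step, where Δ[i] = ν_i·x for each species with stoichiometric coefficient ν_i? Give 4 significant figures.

x = -0.05437 M

Q₀ = 1.5659e+09 vs Keq = 1.8950e+04 ⇒ Q>K, reverse
Step 1:
                  L         G         X         J
  init      0.02079   0.01148   0.05751    0.6657
  Δ          0.1087    0.1087    0.1087   -0.1631
  eq         0.1295    0.1202    0.1662    0.5026
  solve Keq expr → x = -0.05437; check Q = 1.8950e+04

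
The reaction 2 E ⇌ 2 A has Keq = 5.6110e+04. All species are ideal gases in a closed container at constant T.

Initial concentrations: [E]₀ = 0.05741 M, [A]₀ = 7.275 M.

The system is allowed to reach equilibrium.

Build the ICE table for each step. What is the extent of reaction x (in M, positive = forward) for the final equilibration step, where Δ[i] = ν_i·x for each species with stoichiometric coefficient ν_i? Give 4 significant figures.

x = 0.01329 M

Q₀ = 1.6058e+04 vs Keq = 5.6110e+04 ⇒ Q<K, forward
Step 1:
                   E          A
  init       0.05741      7.275
  Δ         -0.02659    0.02659
  eq         0.03082      7.302
  solve Keq expr → x = 0.01329; check Q = 5.6110e+04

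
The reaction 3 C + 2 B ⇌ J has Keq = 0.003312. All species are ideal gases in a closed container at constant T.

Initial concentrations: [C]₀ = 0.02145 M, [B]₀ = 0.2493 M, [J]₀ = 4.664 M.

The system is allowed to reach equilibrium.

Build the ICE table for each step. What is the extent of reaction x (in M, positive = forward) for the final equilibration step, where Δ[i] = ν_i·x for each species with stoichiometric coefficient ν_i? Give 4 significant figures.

x = -1.494 M

Q₀ = 7.6038e+06 vs Keq = 0.003312 ⇒ Q>K, reverse
Step 1:
                   C          B          J
  I          0.02145     0.2493      4.664
  C            4.482      2.988     -1.494
  E            4.503      3.237       3.17
  solve Keq expr → x = -1.494; check Q = 0.003312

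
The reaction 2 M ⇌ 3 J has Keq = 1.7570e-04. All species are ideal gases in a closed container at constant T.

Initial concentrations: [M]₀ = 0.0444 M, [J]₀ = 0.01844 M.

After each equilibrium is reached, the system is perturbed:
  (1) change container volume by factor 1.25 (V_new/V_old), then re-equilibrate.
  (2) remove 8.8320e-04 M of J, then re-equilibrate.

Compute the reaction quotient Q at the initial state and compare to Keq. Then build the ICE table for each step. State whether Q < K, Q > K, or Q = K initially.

Q₀ = 0.003181; Q > K (proceeds reverse)

Q₀ = 0.003181 vs Keq = 1.7570e-04 ⇒ Q>K, reverse
Step 1:
                   M          J
  init        0.0444    0.01844
  Δ         0.007123   -0.01068
  eq         0.05152   0.007755
  solve Keq expr → x = -0.003562; check Q = 1.7570e-04
Then change container volume by factor 1.25 (V_new/V_old).
Step 2:
                   M          J
  init       0.04122   0.006204
  Δ       -2.9789e-04 4.4683e-04
  eq         0.04092   0.006651
  solve Keq expr → x = 1.4894e-04; check Q = 1.7570e-04
Then remove 8.8320e-04 M of J.
Step 3:
                   M          J
  init       0.04092   0.005768
  Δ       -5.4905e-04 8.2357e-04
  eq         0.04037   0.006591
  solve Keq expr → x = 2.7452e-04; check Q = 1.7570e-04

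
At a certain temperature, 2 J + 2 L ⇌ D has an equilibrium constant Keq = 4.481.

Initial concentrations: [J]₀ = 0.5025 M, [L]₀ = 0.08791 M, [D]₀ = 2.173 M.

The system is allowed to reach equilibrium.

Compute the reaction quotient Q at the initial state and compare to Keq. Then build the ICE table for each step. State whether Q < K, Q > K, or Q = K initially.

Q₀ = 1114 vs Keq = 4.481 ⇒ Q>K, reverse
Step 1:
                   J          L          D
  I           0.5025    0.08791      2.173
  C           0.5383     0.5383    -0.2692
  E            1.041     0.6262      1.904
  solve Keq expr → x = -0.2692; check Q = 4.481

Q₀ = 1114; Q > K (proceeds reverse)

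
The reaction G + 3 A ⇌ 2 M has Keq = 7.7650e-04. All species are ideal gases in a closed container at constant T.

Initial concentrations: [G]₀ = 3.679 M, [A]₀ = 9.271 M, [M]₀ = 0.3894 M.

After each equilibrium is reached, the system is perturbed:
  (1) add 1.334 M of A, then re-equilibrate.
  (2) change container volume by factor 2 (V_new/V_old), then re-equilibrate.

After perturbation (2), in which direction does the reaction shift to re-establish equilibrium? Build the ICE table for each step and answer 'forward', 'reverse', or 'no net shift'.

Q₀ = 5.1723e-05 vs Keq = 7.7650e-04 ⇒ Q<K, forward
Step 1:
                  G         A         M
  I           3.679     9.271    0.3894
  C         -0.3885    -1.166     0.777
  E            3.29     8.105     1.166
  solve Keq expr → x = 0.3885; check Q = 7.7650e-04
Then add 1.334 M of A.
Step 2:
                  G         A         M
  I            3.29     9.439     1.166
  C          -0.103   -0.3091    0.2061
  E           3.187      9.13     1.373
  solve Keq expr → x = 0.103; check Q = 7.7650e-04
Then change container volume by factor 2 (V_new/V_old).
Step 3:
                  G         A         M
  I           1.594     4.565    0.6863
  C          0.1391    0.4174   -0.2783
  E           1.733     4.983     0.408
  solve Keq expr → x = -0.1391; check Q = 7.7650e-04

Direction: reverse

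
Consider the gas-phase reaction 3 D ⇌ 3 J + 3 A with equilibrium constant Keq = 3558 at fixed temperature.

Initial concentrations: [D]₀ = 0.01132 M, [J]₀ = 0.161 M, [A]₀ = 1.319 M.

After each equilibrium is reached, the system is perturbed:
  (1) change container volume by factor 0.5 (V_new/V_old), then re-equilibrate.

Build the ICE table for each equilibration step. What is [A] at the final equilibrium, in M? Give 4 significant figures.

Q₀ = 6602 vs Keq = 3558 ⇒ Q>K, reverse
Step 1:
                    D           J           A
  I           0.01132       0.161       1.319
  C          0.002362   -0.002362   -0.002362
  E           0.01368      0.1586       1.317
  solve Keq expr → x = -7.8723e-04; check Q = 3558
Then change container volume by factor 0.5 (V_new/V_old).
Step 2:
                    D           J           A
  I           0.02736      0.3173       2.633
  C           0.02296    -0.02296    -0.02296
  E           0.05032      0.2943        2.61
  solve Keq expr → x = -0.007653; check Q = 3558

[A]_eq = 2.61 M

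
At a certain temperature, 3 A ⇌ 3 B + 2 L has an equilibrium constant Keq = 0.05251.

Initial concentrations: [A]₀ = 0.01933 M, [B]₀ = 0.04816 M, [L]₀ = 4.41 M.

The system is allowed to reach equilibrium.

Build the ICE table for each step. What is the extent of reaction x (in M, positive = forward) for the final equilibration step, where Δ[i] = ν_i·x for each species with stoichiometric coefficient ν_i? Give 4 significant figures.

x = -0.01329 M

Q₀ = 300.8 vs Keq = 0.05251 ⇒ Q>K, reverse
Step 1:
                  A         B         L
  init      0.01933   0.04816      4.41
  Δ         0.03988  -0.03988  -0.02659
  eq        0.05921  0.008278     4.383
  solve Keq expr → x = -0.01329; check Q = 0.05251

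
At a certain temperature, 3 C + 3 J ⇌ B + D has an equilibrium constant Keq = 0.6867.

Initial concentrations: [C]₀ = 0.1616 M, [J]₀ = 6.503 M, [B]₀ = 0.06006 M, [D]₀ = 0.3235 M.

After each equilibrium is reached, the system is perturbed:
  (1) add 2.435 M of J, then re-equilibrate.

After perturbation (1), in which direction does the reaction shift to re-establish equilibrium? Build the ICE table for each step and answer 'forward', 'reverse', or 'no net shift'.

Direction: forward

Q₀ = 0.01674 vs Keq = 0.6867 ⇒ Q<K, forward
Step 1:
                    C           J           B           D
  Initial      0.1616       6.503     0.06006      0.3235
  Change      -0.1042     -0.1042     0.03474     0.03474
  Equil       0.05737       6.399      0.0948      0.3582
  solve Keq expr → x = 0.03474; check Q = 0.6867
Then add 2.435 M of J.
Step 2:
                    C           J           B           D
  Initial     0.05737       8.834      0.0948      0.3582
  Change     -0.01484    -0.01484    0.004946    0.004946
  Equil       0.04253       8.819     0.09975      0.3632
  solve Keq expr → x = 0.004946; check Q = 0.6867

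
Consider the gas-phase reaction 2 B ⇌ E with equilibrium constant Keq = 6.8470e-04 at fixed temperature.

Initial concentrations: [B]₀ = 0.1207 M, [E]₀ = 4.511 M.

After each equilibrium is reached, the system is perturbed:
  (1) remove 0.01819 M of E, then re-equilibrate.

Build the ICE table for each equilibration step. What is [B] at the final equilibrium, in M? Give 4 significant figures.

[B]_eq = 8.996 M

Q₀ = 309.6 vs Keq = 6.8470e-04 ⇒ Q>K, reverse
Step 1:
                    B           E
  init         0.1207       4.511
  Δ              8.91      -4.455
  eq            9.031     0.05584
  solve Keq expr → x = -4.455; check Q = 6.8470e-04
Then remove 0.01819 M of E.
Step 2:
                    B           E
  init          9.031     0.03765
  Δ           -0.0355     0.01775
  eq            8.996     0.05541
  solve Keq expr → x = 0.01775; check Q = 6.8470e-04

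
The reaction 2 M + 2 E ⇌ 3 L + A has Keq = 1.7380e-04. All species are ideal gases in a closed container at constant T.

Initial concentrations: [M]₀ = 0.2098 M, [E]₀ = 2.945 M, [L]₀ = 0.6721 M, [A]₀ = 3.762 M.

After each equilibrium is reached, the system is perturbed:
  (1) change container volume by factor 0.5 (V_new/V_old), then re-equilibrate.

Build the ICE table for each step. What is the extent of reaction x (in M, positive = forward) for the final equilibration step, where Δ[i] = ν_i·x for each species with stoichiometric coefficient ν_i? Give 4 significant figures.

x = 0 M

Q₀ = 2.992 vs Keq = 1.7380e-04 ⇒ Q>K, reverse
Step 1:
                   M          E          L          A
  init        0.2098      2.945     0.6721      3.762
  Δ           0.4084     0.4084    -0.6127    -0.2042
  eq          0.6182      3.353    0.05944      3.558
  solve Keq expr → x = -0.2042; check Q = 1.7380e-04
Then change container volume by factor 0.5 (V_new/V_old).
Step 2:
                   M          E          L          A
  init         1.236      6.707     0.1189      7.116
  Δ                0          0          0          0
  eq           1.236      6.707     0.1189      7.116
  solve Keq expr → x = 0; check Q = 1.7380e-04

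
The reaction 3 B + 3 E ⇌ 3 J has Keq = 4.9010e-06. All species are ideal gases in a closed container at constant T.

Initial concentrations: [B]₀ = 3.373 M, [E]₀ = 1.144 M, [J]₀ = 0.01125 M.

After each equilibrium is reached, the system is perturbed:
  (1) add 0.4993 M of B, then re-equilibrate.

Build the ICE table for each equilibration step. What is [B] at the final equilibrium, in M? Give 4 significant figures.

[B]_eq = 3.813 M

Q₀ = 2.4782e-08 vs Keq = 4.9010e-06 ⇒ Q<K, forward
Step 1:
                   B          E          J
  I            3.373      1.144    0.01125
  C         -0.05047   -0.05047    0.05047
  E            3.323      1.094    0.06172
  solve Keq expr → x = 0.01682; check Q = 4.9010e-06
Then add 0.4993 M of B.
Step 2:
                   B          E          J
  I            3.822      1.094    0.06172
  C        -0.008561  -0.008561   0.008561
  E            3.813      1.085    0.07028
  solve Keq expr → x = 0.002854; check Q = 4.9010e-06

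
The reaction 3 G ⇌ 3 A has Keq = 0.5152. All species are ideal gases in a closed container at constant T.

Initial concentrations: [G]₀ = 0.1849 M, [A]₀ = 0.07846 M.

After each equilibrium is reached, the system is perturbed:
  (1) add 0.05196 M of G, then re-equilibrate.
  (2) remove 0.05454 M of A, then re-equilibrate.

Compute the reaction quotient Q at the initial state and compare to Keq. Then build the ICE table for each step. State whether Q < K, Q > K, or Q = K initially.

Q₀ = 0.07641 vs Keq = 0.5152 ⇒ Q<K, forward
Step 1:
                  G         A
  init       0.1849   0.07846
  Δ        -0.03872   0.03872
  eq         0.1462    0.1172
  solve Keq expr → x = 0.01291; check Q = 0.5152
Then add 0.05196 M of G.
Step 2:
                  G         A
  init       0.1981    0.1172
  Δ        -0.02312   0.02312
  eq          0.175    0.1403
  solve Keq expr → x = 0.007707; check Q = 0.5152
Then remove 0.05454 M of A.
Step 3:
                  G         A
  init        0.175   0.08576
  Δ        -0.03027   0.03027
  eq         0.1447     0.116
  solve Keq expr → x = 0.01009; check Q = 0.5152

Q₀ = 0.07641; Q < K (proceeds forward)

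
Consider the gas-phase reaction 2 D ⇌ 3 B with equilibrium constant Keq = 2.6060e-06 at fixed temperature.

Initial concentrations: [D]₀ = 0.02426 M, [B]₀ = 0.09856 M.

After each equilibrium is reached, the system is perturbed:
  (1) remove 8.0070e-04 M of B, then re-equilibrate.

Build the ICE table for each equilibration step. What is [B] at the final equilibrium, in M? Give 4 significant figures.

[B]_eq = 0.002715 M

Q₀ = 1.627 vs Keq = 2.6060e-06 ⇒ Q>K, reverse
Step 1:
                   D          B
  Initial    0.02426    0.09856
  Change     0.06389   -0.09583
  Equil      0.08815   0.002726
  solve Keq expr → x = -0.03194; check Q = 2.6060e-06
Then remove 8.0070e-04 M of B.
Step 2:
                   D          B
  Initial    0.08815   0.001925
  Change  -5.2656e-04 7.8983e-04
  Equil      0.08762   0.002715
  solve Keq expr → x = 2.6328e-04; check Q = 2.6060e-06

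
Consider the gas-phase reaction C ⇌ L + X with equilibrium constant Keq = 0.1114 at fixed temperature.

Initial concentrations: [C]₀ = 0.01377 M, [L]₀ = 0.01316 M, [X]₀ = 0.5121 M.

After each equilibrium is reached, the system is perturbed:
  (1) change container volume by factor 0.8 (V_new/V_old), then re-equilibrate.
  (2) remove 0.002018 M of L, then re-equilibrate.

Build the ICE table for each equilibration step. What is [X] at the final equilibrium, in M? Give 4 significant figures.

Q₀ = 0.4894 vs Keq = 0.1114 ⇒ Q>K, reverse
Step 1:
                    C           L           X
  init        0.01377     0.01316      0.5121
  Δ          0.008284   -0.008284   -0.008284
  eq          0.02205    0.004876      0.5038
  solve Keq expr → x = -0.008284; check Q = 0.1114
Then change container volume by factor 0.8 (V_new/V_old).
Step 2:
                    C           L           X
  init        0.02757    0.006095      0.6298
  Δ          0.001029   -0.001029   -0.001029
  eq           0.0286    0.005067      0.6287
  solve Keq expr → x = -0.001029; check Q = 0.1114
Then remove 0.002018 M of L.
Step 3:
                    C           L           X
  init         0.0286    0.003049      0.6287
  Δ         -0.001703    0.001703    0.001703
  eq          0.02689    0.004752      0.6304
  solve Keq expr → x = 0.001703; check Q = 0.1114

[X]_eq = 0.6304 M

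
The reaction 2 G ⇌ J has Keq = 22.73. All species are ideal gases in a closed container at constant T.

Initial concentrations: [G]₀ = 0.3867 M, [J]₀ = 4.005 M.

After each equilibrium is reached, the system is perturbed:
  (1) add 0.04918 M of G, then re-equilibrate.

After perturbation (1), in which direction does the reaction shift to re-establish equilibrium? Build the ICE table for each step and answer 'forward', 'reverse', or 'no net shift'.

Direction: forward

Q₀ = 26.78 vs Keq = 22.73 ⇒ Q>K, reverse
Step 1:
                    G           J
  init         0.3867       4.005
  Δ           0.03222    -0.01611
  eq           0.4189       3.989
  solve Keq expr → x = -0.01611; check Q = 22.73
Then add 0.04918 M of G.
Step 2:
                    G           J
  init         0.4681       3.989
  Δ          -0.04792     0.02396
  eq           0.4202       4.013
  solve Keq expr → x = 0.02396; check Q = 22.73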